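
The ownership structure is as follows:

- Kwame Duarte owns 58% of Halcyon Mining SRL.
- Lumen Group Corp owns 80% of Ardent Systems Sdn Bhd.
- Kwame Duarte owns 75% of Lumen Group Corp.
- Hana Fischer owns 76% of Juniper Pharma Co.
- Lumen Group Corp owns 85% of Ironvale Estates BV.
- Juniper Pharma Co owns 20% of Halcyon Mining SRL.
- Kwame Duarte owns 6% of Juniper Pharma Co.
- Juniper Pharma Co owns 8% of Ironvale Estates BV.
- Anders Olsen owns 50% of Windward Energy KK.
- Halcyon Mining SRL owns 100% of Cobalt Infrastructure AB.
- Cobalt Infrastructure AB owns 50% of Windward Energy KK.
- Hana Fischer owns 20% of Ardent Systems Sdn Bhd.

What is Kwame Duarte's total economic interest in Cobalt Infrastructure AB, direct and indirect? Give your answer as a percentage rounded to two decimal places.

Kwame reaches Cobalt along 2 paths.
Via Juniper → Halcyon: 6% × 20% × 100% = 1.2%.
Via Halcyon: 58% × 100% = 58%.
Total: 1.2% + 58% = 59.2%.
Rounded: 59.20%.

59.20%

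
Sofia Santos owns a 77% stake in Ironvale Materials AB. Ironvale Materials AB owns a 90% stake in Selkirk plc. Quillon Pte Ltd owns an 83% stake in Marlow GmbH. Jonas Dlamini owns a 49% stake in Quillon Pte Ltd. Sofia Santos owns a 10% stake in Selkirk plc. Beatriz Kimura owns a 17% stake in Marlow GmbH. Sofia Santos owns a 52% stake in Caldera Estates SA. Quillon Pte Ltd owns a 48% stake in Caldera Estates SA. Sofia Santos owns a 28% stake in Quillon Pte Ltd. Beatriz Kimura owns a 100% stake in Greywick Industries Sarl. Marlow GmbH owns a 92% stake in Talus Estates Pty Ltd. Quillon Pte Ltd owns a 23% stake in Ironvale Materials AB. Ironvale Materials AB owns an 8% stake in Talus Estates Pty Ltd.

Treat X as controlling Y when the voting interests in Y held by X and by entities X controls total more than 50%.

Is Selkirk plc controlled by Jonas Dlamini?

Jonas's largest direct stake is 49% in Quillon, which does not meet the threshold, so Jonas controls no company.
Neither Jonas nor any entity Jonas controls holds any voting interest in Selkirk.
So Jonas does not control Selkirk.

No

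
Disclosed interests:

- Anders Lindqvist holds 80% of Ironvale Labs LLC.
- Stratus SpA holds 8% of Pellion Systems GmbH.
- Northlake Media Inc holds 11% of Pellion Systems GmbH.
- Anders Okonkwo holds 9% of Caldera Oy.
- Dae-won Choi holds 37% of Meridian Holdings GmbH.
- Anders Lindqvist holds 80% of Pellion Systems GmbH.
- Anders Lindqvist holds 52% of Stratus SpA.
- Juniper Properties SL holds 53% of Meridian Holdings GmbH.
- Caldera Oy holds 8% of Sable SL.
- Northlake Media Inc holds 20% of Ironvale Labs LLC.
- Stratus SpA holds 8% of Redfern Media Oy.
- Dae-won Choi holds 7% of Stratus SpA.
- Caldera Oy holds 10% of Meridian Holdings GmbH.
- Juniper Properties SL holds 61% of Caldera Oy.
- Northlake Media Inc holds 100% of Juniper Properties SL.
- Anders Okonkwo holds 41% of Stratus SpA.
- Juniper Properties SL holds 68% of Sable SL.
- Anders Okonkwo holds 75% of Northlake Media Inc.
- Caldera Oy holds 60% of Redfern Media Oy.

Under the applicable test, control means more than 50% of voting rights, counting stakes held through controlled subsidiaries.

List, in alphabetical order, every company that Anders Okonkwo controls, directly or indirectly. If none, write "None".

Anders Okonkwo holds 75% of Northlake, so Anders Okonkwo controls Northlake.
Northlake holds 100% of Juniper, so Anders Okonkwo controls Juniper.
Anders Okonkwo and Juniper together hold 9% + 61% = 70% of Caldera, so Anders Okonkwo controls Caldera.
Caldera and Juniper together hold 8% + 68% = 76% of Sable, so Anders Okonkwo controls Sable.
Caldera and Juniper together hold 10% + 53% = 63% of Meridian, so Anders Okonkwo controls Meridian.
Caldera holds 60% of Redfern, so Anders Okonkwo controls Redfern.
No other company's threshold is met.

Caldera Oy, Juniper Properties SL, Meridian Holdings GmbH, Northlake Media Inc, Redfern Media Oy, Sable SL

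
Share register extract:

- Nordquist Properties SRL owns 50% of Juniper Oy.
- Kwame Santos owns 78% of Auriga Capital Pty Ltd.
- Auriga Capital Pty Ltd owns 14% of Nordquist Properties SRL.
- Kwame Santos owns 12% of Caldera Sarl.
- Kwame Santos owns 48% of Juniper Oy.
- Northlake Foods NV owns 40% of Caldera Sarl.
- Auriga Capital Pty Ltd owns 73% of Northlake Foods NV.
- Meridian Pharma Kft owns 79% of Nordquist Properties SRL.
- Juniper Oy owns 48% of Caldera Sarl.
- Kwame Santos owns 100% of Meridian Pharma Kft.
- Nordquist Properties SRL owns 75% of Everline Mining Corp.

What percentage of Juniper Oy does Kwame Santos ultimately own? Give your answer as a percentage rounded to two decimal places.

92.96%

Kwame reaches Juniper along 3 paths.
Via Meridian → Nordquist: 100% × 79% × 50% = 39.5%.
Via Auriga → Nordquist: 78% × 14% × 50% = 5.46%.
Direct stake: 48% = 48%.
Total: 39.5% + 5.46% + 48% = 92.96%.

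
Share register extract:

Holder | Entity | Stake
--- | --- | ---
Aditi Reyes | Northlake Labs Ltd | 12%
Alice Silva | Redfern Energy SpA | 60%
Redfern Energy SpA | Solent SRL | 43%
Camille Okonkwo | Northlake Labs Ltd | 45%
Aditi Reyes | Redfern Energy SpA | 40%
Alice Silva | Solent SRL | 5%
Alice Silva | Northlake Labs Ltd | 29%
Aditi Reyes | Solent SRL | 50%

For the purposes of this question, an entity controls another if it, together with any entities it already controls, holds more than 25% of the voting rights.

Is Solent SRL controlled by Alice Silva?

Alice holds 60% of Redfern, so Alice controls Redfern.
Redfern and Alice together hold 43% + 5% = 48% of Solent, so Alice controls Solent.

Yes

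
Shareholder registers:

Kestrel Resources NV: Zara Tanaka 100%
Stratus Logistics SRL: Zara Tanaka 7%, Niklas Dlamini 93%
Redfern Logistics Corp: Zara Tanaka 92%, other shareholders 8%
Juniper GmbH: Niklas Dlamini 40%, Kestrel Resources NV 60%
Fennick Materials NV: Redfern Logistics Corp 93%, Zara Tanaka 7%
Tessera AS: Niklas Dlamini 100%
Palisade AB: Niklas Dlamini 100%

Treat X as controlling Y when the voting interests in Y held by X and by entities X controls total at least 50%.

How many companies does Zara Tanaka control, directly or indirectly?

4

Zara holds 100% of Kestrel, so Zara controls Kestrel.
Zara holds 92% of Redfern, so Zara controls Redfern.
Kestrel holds 60% of Juniper, so Zara controls Juniper.
Redfern and Zara together hold 93% + 7% = 100% of Fennick, so Zara controls Fennick.
No other company's threshold is met.
Zara controls 4 companies.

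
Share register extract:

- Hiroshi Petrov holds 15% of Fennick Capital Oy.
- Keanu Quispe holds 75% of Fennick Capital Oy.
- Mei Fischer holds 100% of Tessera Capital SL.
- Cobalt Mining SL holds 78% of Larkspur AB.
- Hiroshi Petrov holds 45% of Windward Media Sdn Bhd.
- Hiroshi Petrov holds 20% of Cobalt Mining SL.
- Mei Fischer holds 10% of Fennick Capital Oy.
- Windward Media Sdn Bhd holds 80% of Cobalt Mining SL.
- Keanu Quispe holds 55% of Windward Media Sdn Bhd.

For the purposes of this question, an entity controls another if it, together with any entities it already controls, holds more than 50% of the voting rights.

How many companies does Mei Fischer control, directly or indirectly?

Mei holds 100% of Tessera, so Mei controls Tessera.
No other company's threshold is met.
Mei controls 1 company.

1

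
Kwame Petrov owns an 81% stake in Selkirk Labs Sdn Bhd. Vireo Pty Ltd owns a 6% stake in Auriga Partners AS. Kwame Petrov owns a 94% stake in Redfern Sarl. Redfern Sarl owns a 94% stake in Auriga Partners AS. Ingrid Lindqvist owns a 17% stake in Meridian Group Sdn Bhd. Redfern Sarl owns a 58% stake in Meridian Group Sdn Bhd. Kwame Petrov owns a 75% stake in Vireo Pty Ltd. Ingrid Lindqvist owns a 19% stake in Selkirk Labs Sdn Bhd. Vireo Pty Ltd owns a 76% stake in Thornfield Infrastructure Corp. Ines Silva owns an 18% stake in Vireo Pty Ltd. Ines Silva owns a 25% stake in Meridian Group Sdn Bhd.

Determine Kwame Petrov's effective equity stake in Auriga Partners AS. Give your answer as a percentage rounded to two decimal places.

Kwame reaches Auriga along 2 paths.
Via Redfern: 94% × 94% = 88.36%.
Via Vireo: 75% × 6% = 4.5%.
Total: 88.36% + 4.5% = 92.86%.

92.86%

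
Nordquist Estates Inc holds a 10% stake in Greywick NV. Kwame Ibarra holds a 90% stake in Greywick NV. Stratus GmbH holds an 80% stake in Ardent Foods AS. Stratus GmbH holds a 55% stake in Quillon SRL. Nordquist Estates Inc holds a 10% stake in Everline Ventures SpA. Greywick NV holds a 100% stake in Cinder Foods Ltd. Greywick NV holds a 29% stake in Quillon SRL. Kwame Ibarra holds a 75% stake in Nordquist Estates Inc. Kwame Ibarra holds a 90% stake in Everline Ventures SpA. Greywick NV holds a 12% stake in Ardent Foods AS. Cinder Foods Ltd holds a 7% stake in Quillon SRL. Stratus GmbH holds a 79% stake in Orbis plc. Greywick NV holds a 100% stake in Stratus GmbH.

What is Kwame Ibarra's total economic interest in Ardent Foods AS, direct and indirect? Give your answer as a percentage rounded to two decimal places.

89.70%

Kwame reaches Ardent along 4 paths.
Via Nordquist → Greywick → Stratus: 75% × 10% × 100% × 80% = 6%.
Via Greywick → Stratus: 90% × 100% × 80% = 72%.
Via Nordquist → Greywick: 75% × 10% × 12% = 0.9%.
Via Greywick: 90% × 12% = 10.8%.
Total: 6% + 72% + 0.9% + 10.8% = 89.7%.
Rounded: 89.70%.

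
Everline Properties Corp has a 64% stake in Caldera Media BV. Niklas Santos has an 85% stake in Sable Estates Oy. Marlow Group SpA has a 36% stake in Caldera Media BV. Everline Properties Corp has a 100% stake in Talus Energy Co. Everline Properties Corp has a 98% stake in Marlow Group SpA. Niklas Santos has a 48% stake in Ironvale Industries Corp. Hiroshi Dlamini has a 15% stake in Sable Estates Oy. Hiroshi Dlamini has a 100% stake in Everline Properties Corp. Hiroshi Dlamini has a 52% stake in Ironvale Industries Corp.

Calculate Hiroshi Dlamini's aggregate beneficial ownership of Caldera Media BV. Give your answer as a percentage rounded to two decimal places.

99.28%

Hiroshi reaches Caldera along 2 paths.
Via Everline: 100% × 64% = 64%.
Via Everline → Marlow: 100% × 98% × 36% = 35.28%.
Total: 64% + 35.28% = 99.28%.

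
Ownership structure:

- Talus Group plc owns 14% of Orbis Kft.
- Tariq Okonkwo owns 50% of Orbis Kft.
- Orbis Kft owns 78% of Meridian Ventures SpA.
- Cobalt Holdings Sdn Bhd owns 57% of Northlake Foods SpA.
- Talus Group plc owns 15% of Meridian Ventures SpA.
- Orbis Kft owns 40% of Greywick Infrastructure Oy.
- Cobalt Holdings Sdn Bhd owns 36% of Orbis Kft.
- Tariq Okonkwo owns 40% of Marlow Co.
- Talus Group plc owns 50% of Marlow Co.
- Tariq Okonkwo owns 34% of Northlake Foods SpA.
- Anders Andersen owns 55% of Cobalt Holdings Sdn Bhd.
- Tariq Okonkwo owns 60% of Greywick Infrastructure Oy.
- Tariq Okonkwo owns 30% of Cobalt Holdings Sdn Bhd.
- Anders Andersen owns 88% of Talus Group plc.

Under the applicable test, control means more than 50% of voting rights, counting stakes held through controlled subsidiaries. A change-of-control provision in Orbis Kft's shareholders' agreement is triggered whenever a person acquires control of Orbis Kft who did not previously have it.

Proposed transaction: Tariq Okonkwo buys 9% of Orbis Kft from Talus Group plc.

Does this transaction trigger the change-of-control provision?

The purchase adds only to Tariq's holdings (Talus's stake shrinks), so Tariq is the only person who could newly come to control Orbis.
Tariq holds 60% of Greywick, so Tariq controls Greywick.
In Orbis, Tariq's side holds only 50%, not > 50%.
So before the transaction, Tariq does not control Orbis.
After the purchase, Tariq's direct stake in Orbis rises to 50% + 9% = 59%, and Talus's stake falls to 5%.
Tariq holds 59% of Orbis, so Tariq controls Orbis.
Tariq did not control Orbis before and does after, so the clause is triggered.

Yes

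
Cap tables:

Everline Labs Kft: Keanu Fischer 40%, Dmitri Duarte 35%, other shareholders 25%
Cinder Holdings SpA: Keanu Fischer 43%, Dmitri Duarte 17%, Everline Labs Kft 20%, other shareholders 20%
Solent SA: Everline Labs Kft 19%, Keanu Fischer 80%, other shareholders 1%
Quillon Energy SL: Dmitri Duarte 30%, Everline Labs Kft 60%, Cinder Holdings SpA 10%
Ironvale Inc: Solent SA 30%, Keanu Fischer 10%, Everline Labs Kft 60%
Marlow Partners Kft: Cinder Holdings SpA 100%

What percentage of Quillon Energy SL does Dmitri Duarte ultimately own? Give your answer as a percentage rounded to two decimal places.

Dmitri reaches Quillon along 4 paths.
Direct stake: 30% = 30%.
Via Everline: 35% × 60% = 21%.
Via Cinder: 17% × 10% = 1.7%.
Via Everline → Cinder: 35% × 20% × 10% = 0.7%.
Total: 30% + 21% + 1.7% + 0.7% = 53.4%.
Rounded: 53.40%.

53.40%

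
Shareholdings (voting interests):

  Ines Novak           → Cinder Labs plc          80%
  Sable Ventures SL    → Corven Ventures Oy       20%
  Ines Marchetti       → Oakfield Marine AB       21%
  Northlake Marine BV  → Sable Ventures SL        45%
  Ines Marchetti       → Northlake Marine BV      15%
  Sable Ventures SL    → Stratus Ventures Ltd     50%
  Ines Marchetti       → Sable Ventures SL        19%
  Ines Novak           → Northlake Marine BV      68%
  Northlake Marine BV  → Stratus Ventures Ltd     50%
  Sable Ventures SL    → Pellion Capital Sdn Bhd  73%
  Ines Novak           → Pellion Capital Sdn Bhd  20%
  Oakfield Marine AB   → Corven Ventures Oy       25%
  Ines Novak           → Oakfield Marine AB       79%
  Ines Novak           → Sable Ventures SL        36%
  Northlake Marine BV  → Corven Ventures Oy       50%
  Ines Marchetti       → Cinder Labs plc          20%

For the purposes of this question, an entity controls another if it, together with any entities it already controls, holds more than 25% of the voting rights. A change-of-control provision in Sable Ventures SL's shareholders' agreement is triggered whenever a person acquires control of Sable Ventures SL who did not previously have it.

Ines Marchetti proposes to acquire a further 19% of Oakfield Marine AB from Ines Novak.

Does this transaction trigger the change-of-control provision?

The purchase adds only to Ines Marchetti's holdings (Ines Novak's stake shrinks), so Ines Marchetti is the only person who could newly come to control Sable.
Ines Marchetti's largest direct stake is 21% in Oakfield, which does not meet the threshold, so Ines Marchetti controls no company.
In Sable, Ines Marchetti's side holds only 19%, not > 25%.
So before the transaction, Ines Marchetti does not control Sable.
After the purchase, Ines Marchetti's direct stake in Oakfield rises to 21% + 19% = 40%, and Ines Novak's stake falls to 60%.
Ines Marchetti holds 40% of Oakfield, so Ines Marchetti controls Oakfield.
After the transaction, Ines Marchetti's side holds 19% of Sable, not > 25%, so Ines Marchetti still does not control Sable.
No new person acquires control, so the clause is not triggered.

No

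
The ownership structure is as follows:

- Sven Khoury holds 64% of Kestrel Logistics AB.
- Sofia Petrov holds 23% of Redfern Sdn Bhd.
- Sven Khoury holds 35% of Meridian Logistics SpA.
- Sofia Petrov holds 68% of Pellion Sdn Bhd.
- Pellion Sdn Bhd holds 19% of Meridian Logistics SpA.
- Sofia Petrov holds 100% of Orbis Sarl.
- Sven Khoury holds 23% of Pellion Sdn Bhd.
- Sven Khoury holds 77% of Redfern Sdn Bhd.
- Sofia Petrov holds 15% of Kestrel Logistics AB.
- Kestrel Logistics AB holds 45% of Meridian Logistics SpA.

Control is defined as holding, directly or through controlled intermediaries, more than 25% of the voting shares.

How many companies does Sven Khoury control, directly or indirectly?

3

Sven holds 64% of Kestrel, so Sven controls Kestrel.
Sven holds 77% of Redfern, so Sven controls Redfern.
Kestrel and Sven together hold 45% + 35% = 80% of Meridian, so Sven controls Meridian.
No other company's threshold is met.
Sven controls 3 companies.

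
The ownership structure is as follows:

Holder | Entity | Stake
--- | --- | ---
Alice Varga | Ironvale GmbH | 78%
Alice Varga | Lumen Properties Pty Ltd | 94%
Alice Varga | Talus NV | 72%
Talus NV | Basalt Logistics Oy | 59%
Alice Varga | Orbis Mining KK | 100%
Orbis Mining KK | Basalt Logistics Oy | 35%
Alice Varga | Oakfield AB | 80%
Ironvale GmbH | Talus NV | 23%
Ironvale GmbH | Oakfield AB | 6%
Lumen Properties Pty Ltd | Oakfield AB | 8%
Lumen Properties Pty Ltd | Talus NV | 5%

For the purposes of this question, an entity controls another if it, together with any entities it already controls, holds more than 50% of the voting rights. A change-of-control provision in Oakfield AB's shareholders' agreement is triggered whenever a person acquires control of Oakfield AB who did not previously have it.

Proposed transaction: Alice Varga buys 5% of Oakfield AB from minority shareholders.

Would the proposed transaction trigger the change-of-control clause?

The purchase changes only Alice's holdings, so Alice is the only person who could newly come to control Oakfield.
Alice holds 78% of Ironvale, so Alice controls Ironvale.
Alice holds 94% of Lumen, so Alice controls Lumen.
Lumen and Ironvale and Alice together hold 8% + 6% + 80% = 94% of Oakfield, so Alice controls Oakfield.
So Alice already controls Oakfield before the transaction.
After the purchase, Alice's direct stake in Oakfield rises to 80% + 5% = 85%.
Alice controlled Oakfield already, so this is not a new person acquiring control; every other person's position is unchanged or reduced.
No new person acquires control, so the clause is not triggered.

No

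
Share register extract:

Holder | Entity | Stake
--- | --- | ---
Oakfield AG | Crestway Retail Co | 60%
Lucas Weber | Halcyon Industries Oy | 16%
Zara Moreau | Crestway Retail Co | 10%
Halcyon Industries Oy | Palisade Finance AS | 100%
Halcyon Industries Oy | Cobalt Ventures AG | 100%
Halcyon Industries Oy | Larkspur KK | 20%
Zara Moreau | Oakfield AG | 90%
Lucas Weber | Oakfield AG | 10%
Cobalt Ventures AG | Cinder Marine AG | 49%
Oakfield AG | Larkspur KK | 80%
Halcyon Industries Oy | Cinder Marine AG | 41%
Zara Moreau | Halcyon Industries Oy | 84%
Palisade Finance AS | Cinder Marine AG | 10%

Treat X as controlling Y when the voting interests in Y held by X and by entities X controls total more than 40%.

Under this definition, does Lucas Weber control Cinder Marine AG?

No

Lucas's largest direct stake is 16% in Halcyon, which does not meet the threshold, so Lucas controls no company.
Neither Lucas nor any entity Lucas controls holds any voting interest in Cinder.
So Lucas does not control Cinder.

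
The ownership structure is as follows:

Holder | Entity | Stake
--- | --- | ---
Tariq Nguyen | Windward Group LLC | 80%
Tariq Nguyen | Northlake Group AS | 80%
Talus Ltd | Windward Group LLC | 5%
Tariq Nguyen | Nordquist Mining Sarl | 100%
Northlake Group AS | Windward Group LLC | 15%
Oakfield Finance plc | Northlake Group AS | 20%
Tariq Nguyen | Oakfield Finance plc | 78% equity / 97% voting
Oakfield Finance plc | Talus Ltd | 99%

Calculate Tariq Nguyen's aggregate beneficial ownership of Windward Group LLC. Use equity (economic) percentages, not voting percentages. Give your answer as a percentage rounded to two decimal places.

Tariq reaches Windward along 4 paths.
Via Oakfield → Northlake: 78% × 20% × 15% = 2.34%.
Via Northlake: 80% × 15% = 12%.
Via Oakfield → Talus: 78% × 99% × 5% = 3.861%.
Direct stake: 80% = 80%.
Total: 2.34% + 12% + 3.861% + 80% = 98.201%.
Rounded: 98.20%.

98.20%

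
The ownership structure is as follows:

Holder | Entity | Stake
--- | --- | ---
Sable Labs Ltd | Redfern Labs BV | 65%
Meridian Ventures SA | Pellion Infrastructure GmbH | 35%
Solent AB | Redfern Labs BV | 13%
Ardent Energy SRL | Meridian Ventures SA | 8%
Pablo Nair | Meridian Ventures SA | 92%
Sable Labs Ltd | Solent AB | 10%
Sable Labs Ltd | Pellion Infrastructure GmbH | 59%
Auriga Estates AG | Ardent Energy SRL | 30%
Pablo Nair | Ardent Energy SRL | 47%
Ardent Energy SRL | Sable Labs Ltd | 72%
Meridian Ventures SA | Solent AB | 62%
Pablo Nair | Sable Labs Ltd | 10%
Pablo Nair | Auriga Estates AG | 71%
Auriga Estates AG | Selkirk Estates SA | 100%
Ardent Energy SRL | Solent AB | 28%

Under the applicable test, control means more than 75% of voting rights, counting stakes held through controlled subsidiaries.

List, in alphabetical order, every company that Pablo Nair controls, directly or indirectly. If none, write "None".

Meridian Ventures SA

Pablo holds 92% of Meridian, so Pablo controls Meridian.
No other company's threshold is met.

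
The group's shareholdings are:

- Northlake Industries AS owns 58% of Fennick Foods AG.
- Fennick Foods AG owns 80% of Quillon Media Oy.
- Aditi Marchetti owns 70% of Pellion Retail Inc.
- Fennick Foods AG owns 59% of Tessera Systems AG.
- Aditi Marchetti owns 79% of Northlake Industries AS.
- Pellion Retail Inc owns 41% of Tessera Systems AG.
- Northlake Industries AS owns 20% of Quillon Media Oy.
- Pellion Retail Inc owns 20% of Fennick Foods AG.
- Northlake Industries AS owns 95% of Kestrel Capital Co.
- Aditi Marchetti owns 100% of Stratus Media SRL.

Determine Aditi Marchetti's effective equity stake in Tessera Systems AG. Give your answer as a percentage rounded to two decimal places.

Aditi reaches Tessera along 3 paths.
Via Pellion → Fennick: 70% × 20% × 59% = 8.26%.
Via Northlake → Fennick: 79% × 58% × 59% = 27.0338%.
Via Pellion: 70% × 41% = 28.7%.
Total: 8.26% + 27.0338% + 28.7% = 63.9938%.
Rounded: 63.99%.

63.99%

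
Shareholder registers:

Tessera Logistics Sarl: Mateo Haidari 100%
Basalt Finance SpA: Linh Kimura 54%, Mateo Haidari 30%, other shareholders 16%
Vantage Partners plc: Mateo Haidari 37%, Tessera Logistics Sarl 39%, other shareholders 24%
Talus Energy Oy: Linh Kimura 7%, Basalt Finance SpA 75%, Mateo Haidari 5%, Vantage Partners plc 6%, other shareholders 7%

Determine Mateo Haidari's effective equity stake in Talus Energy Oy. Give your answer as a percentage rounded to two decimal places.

32.06%

Mateo reaches Talus along 4 paths.
Via Basalt: 30% × 75% = 22.5%.
Direct stake: 5% = 5%.
Via Vantage: 37% × 6% = 2.22%.
Via Tessera → Vantage: 100% × 39% × 6% = 2.34%.
Total: 22.5% + 5% + 2.22% + 2.34% = 32.06%.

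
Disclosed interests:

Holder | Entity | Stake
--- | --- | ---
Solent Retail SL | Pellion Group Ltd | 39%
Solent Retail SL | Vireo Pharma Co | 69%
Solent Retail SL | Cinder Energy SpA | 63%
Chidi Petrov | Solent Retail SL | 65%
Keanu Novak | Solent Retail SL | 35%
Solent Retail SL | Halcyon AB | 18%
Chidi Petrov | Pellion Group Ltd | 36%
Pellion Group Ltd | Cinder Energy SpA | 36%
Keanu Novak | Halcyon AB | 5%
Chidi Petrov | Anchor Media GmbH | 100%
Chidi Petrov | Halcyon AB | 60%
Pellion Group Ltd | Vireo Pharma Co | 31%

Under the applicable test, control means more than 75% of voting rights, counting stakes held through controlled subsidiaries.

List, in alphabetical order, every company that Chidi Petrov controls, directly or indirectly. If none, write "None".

Chidi holds 100% of Anchor, so Chidi controls Anchor.
No other company's threshold is met.

Anchor Media GmbH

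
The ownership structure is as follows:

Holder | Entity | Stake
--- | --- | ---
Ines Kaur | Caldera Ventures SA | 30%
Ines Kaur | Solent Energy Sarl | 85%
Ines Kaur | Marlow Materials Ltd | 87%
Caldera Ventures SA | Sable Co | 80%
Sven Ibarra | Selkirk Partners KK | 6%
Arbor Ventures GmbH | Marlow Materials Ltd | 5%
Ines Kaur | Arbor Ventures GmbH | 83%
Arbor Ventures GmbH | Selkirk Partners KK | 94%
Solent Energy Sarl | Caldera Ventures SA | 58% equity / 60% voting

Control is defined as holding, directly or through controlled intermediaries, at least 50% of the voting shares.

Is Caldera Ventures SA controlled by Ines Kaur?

Yes

Ines holds 85% of Solent, so Ines controls Solent.
Ines and Solent together hold 30% + 60% = 90% of Caldera, so Ines controls Caldera.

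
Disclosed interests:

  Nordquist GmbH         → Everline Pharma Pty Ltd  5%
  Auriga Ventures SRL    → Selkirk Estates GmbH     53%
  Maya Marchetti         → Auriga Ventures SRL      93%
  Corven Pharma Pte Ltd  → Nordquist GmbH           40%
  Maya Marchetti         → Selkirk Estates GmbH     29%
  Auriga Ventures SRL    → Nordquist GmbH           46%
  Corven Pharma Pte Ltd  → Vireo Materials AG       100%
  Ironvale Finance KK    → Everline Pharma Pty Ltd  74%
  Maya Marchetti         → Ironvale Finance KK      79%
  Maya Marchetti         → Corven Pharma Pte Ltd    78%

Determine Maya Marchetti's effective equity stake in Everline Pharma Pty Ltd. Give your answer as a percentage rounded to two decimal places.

Maya reaches Everline along 3 paths.
Via Corven → Nordquist: 78% × 40% × 5% = 1.56%.
Via Auriga → Nordquist: 93% × 46% × 5% = 2.139%.
Via Ironvale: 79% × 74% = 58.46%.
Total: 1.56% + 2.139% + 58.46% = 62.159%.
Rounded: 62.16%.

62.16%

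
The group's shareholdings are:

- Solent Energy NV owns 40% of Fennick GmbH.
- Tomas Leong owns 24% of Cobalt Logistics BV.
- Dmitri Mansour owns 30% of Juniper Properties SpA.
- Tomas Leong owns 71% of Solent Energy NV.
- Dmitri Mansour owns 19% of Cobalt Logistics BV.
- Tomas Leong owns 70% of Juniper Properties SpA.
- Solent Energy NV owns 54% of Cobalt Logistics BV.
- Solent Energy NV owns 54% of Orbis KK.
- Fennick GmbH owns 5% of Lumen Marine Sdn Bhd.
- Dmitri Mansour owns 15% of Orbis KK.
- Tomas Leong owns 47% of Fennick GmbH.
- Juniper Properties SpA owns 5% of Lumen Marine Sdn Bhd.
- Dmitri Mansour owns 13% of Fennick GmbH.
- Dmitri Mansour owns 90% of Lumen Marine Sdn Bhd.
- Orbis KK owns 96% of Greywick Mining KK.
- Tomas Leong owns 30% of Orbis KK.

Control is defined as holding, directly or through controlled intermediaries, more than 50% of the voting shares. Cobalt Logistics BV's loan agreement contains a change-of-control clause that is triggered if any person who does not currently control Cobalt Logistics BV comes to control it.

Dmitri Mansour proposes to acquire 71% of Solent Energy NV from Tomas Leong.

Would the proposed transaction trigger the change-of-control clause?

The purchase adds only to Dmitri's holdings (Tomas's stake shrinks), so Dmitri is the only person who could newly come to control Cobalt.
Dmitri holds 90% of Lumen, so Dmitri controls Lumen.
In Cobalt, Dmitri's side holds only 19%, not > 50%.
So before the transaction, Dmitri does not control Cobalt.
After the purchase, Dmitri holds 71% of Solent directly, and Tomas's stake falls to 0%.
Dmitri holds 71% of Solent, so Dmitri controls Solent.
Dmitri and Solent together hold 19% + 54% = 73% of Cobalt, so Dmitri controls Cobalt.
Dmitri did not control Cobalt before and does after, so the clause is triggered.

Yes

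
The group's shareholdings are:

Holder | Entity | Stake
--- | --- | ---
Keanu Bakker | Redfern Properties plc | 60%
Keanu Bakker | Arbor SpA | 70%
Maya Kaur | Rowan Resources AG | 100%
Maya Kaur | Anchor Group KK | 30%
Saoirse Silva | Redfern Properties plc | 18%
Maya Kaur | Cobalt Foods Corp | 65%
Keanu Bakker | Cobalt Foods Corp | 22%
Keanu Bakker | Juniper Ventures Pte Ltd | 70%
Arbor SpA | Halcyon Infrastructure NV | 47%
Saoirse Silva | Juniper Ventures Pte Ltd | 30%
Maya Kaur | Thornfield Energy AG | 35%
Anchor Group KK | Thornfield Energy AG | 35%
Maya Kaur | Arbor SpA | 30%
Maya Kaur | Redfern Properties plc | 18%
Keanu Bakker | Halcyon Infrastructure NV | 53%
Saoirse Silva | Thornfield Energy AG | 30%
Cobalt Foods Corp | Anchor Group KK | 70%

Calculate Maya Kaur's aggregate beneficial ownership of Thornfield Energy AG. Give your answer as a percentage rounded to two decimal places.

Maya reaches Thornfield along 3 paths.
Direct stake: 35% = 35%.
Via Anchor: 30% × 35% = 10.5%.
Via Cobalt → Anchor: 65% × 70% × 35% = 15.925%.
Total: 35% + 10.5% + 15.925% = 61.425%.
Rounded: 61.43%.

61.43%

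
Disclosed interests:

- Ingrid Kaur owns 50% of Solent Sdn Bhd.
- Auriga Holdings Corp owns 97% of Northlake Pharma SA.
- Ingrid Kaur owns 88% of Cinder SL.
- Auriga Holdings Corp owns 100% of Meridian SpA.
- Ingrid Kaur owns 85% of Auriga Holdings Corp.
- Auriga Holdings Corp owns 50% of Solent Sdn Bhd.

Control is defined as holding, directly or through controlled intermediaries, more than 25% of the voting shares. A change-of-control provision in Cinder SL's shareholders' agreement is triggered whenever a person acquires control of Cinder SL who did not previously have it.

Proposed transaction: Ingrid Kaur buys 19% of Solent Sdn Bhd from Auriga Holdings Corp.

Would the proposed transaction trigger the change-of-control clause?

The purchase adds only to Ingrid's holdings (Auriga's stake shrinks), so Ingrid is the only person who could newly come to control Cinder.
Ingrid holds 88% of Cinder, so Ingrid controls Cinder.
So Ingrid already controls Cinder before the transaction.
After the purchase, Ingrid's direct stake in Solent rises to 50% + 19% = 69%, and Auriga's stake falls to 31%.
Ingrid controlled Cinder already, so this is not a new person acquiring control; every other person's position is unchanged or reduced.
No new person acquires control, so the clause is not triggered.

No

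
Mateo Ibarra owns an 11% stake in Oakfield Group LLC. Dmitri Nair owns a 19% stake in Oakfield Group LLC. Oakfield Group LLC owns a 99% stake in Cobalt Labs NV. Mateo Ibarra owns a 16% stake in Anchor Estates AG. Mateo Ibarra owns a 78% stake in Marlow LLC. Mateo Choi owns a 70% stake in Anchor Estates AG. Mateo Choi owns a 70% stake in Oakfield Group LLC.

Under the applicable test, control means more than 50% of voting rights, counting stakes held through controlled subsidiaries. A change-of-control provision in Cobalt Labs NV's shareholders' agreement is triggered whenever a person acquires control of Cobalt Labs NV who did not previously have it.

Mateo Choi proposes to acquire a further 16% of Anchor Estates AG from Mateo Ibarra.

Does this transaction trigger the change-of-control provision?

No

The purchase adds only to Mateo Choi's holdings (Mateo Ibarra's stake shrinks), so Mateo Choi is the only person who could newly come to control Cobalt.
Mateo Choi holds 70% of Oakfield, so Mateo Choi controls Oakfield.
Oakfield holds 99% of Cobalt, so Mateo Choi controls Cobalt.
So Mateo Choi already controls Cobalt before the transaction.
After the purchase, Mateo Choi's direct stake in Anchor rises to 70% + 16% = 86%, and Mateo Ibarra's stake falls to 0%.
Mateo Choi controlled Cobalt already, so this is not a new person acquiring control; every other person's position is unchanged or reduced.
No new person acquires control, so the clause is not triggered.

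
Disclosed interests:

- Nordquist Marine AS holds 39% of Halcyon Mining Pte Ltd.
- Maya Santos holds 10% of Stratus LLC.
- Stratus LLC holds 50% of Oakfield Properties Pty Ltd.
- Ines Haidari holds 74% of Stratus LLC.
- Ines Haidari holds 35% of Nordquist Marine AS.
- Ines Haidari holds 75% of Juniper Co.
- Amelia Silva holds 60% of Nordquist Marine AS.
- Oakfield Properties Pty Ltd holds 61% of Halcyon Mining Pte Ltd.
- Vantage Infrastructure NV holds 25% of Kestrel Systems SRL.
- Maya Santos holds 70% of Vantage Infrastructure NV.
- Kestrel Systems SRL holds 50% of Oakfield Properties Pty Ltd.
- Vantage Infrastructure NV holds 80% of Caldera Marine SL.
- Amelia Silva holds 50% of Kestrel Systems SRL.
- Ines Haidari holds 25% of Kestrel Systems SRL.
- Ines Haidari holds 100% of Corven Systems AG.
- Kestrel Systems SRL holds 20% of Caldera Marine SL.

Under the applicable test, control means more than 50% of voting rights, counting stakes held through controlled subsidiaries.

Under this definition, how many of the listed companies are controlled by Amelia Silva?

1

Amelia holds 60% of Nordquist, so Amelia controls Nordquist.
No other company's threshold is met.
Amelia controls 1 company.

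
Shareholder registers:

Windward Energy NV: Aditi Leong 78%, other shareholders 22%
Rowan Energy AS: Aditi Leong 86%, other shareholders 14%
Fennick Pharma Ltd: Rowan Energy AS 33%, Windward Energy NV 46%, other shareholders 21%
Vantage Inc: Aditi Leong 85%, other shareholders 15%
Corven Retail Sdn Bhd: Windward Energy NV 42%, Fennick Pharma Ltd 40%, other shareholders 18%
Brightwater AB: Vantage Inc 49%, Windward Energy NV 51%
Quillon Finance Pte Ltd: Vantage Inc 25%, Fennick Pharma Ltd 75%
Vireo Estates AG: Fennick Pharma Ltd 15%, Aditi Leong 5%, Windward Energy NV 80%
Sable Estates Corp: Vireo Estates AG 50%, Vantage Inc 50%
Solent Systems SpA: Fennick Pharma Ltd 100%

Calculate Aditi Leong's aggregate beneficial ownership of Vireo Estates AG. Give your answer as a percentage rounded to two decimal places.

77.04%

Aditi reaches Vireo along 4 paths.
Via Rowan → Fennick: 86% × 33% × 15% = 4.257%.
Via Windward → Fennick: 78% × 46% × 15% = 5.382%.
Direct stake: 5% = 5%.
Via Windward: 78% × 80% = 62.4%.
Total: 4.257% + 5.382% + 5% + 62.4% = 77.039%.
Rounded: 77.04%.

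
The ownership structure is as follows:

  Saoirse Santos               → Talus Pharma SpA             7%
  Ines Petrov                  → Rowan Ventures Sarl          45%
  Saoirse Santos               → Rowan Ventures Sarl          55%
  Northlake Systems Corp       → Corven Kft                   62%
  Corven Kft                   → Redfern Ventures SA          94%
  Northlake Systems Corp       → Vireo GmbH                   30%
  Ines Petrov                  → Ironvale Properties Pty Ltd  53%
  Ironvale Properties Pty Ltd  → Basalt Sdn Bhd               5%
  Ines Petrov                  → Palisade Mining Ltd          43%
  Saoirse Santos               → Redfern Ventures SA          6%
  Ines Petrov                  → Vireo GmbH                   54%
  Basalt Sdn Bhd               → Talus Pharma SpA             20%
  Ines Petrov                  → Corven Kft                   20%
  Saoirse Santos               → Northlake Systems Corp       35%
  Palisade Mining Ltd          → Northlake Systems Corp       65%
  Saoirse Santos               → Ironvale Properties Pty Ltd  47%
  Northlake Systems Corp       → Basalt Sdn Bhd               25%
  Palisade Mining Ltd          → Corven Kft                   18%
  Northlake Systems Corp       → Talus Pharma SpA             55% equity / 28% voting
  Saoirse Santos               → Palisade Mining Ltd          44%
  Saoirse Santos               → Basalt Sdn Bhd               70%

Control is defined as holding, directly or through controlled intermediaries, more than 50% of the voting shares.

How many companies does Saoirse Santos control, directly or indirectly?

Saoirse holds 55% of Rowan, so Saoirse controls Rowan.
Saoirse holds 70% of Basalt, so Saoirse controls Basalt.
No other company's threshold is met.
Saoirse controls 2 companies.

2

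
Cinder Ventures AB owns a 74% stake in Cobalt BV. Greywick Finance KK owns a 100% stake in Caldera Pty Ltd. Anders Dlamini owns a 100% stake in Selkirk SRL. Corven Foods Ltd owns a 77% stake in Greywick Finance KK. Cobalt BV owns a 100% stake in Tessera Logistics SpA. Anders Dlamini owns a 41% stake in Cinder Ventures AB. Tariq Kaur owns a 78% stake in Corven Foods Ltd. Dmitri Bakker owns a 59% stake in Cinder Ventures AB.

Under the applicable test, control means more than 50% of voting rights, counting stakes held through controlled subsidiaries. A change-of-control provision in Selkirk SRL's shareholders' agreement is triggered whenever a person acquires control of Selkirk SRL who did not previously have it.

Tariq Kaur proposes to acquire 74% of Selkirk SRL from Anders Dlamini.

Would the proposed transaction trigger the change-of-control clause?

Yes

The purchase adds only to Tariq's holdings (Anders's stake shrinks), so Tariq is the only person who could newly come to control Selkirk.
Tariq holds 78% of Corven, so Tariq controls Corven.
Corven holds 77% of Greywick, so Tariq controls Greywick.
Greywick holds 100% of Caldera, so Tariq controls Caldera.
Neither Tariq nor any entity Tariq controls holds any voting interest in Selkirk.
So before the transaction, Tariq does not control Selkirk.
After the purchase, Tariq holds 74% of Selkirk directly, and Anders's stake falls to 26%.
Tariq holds 74% of Selkirk, so Tariq controls Selkirk.
Tariq did not control Selkirk before and does after, so the clause is triggered.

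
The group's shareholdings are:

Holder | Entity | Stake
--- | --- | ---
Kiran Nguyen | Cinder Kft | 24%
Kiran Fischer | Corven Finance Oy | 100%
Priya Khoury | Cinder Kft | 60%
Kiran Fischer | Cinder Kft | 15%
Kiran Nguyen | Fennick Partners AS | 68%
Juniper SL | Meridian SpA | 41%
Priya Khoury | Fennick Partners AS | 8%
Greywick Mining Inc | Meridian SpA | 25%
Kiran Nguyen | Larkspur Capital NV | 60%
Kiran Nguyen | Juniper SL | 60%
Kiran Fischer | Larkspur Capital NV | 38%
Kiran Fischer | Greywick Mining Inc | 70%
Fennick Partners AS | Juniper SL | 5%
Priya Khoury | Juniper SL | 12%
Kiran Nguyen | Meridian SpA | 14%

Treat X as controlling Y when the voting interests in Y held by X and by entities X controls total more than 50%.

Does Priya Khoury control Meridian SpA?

Priya holds 60% of Cinder, so Priya controls Cinder.
Neither Priya nor any entity Priya controls holds any voting interest in Meridian.
So Priya does not control Meridian.

No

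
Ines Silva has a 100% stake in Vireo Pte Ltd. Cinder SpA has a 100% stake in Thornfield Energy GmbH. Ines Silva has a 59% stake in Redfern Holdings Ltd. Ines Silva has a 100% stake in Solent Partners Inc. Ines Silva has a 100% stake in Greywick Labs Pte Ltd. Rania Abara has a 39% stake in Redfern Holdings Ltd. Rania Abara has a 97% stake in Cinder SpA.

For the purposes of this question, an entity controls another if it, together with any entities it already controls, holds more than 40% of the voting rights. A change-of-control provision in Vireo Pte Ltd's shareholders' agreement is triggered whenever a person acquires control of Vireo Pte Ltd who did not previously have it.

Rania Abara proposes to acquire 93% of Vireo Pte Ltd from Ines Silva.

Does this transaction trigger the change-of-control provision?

The purchase adds only to Rania's holdings (Ines's stake shrinks), so Rania is the only person who could newly come to control Vireo.
Rania holds 97% of Cinder, so Rania controls Cinder.
Cinder holds 100% of Thornfield, so Rania controls Thornfield.
Neither Rania nor any entity Rania controls holds any voting interest in Vireo.
So before the transaction, Rania does not control Vireo.
After the purchase, Rania holds 93% of Vireo directly, and Ines's stake falls to 7%.
Rania holds 93% of Vireo, so Rania controls Vireo.
Rania did not control Vireo before and does after, so the clause is triggered.

Yes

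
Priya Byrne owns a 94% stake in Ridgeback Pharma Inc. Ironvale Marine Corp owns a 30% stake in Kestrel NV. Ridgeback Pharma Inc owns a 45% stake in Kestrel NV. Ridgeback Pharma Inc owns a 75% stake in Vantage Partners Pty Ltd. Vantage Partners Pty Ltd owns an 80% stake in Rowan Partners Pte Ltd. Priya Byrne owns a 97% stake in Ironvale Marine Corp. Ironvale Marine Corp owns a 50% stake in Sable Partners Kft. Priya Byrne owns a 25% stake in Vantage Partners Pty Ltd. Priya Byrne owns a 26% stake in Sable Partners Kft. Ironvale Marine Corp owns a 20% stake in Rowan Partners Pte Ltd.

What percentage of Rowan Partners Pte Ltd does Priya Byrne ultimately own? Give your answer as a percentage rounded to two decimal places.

Priya reaches Rowan along 3 paths.
Via Ridgeback → Vantage: 94% × 75% × 80% = 56.4%.
Via Vantage: 25% × 80% = 20%.
Via Ironvale: 97% × 20% = 19.4%.
Total: 56.4% + 20% + 19.4% = 95.8%.
Rounded: 95.80%.

95.80%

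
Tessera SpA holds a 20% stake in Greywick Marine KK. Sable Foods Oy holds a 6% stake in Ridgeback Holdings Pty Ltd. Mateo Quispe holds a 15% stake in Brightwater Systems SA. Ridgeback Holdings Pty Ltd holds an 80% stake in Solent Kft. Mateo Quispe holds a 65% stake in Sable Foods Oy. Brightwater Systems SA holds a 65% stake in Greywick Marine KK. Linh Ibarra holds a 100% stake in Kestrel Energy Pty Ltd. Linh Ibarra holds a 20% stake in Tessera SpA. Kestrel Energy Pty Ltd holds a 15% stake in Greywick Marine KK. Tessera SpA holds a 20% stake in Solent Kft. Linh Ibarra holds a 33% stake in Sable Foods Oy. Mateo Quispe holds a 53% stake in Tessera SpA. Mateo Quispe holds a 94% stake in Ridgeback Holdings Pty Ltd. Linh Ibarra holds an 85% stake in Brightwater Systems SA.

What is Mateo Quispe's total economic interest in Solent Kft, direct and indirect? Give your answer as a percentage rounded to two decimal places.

88.92%

Mateo reaches Solent along 3 paths.
Via Tessera: 53% × 20% = 10.6%.
Via Ridgeback: 94% × 80% = 75.2%.
Via Sable → Ridgeback: 65% × 6% × 80% = 3.12%.
Total: 10.6% + 75.2% + 3.12% = 88.92%.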